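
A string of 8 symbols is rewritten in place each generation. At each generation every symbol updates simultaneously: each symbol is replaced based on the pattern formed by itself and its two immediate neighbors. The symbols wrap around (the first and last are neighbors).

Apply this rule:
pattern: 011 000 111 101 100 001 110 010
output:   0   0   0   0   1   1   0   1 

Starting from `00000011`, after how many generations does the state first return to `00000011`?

6

generation 1: 10000100
generation 2: 11001111
generation 3: 00110000
generation 4: 01001000
generation 5: 11111100
generation 6: 00000011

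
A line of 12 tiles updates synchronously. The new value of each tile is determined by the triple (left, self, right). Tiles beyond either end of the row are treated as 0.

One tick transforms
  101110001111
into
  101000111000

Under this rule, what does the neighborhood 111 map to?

0

At position 3 the neighborhood is 111; the next row has 0 there.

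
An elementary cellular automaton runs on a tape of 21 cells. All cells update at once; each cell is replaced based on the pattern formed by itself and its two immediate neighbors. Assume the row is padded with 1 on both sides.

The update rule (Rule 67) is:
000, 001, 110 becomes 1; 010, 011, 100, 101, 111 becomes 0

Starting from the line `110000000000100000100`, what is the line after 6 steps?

010111111111001111001
000000000001010001010
011111111110000110000
000000000010111010111
011111111100001000000
000000000101110011111

000000000101110011111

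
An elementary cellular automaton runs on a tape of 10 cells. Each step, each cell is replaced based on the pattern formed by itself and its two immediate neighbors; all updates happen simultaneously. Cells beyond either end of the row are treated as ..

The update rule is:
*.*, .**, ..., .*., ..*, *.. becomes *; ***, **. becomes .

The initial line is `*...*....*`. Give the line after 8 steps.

step 1: **********
step 2: *.........
step 3: **********  (repeats step 1; period 2)
step 8: *.........

*.........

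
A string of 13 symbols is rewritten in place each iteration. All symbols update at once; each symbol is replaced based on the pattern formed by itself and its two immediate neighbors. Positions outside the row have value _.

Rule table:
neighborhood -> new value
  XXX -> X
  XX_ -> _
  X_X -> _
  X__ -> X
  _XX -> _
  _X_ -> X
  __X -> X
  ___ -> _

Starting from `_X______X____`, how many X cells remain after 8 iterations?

XXX____XXX___
_X_X__X_X_X__
XX_XXXX_X_XX_
____XX__X___X
___X__XXXX_XX
__XXXX_XX____
_X_XX____X___
XX___X__XXX__
count of X: 6

6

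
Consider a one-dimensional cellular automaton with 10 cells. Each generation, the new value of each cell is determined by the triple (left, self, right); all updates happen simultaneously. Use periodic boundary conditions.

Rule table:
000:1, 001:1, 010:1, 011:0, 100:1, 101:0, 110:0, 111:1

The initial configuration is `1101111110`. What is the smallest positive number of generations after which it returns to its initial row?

4

0000111100
1111011011
1110000001
1101111110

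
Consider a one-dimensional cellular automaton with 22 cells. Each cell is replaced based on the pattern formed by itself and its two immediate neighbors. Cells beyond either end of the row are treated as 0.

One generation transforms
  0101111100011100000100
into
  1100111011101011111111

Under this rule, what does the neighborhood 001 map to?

At position 0 the neighborhood is 001; the next row has 1 there.

1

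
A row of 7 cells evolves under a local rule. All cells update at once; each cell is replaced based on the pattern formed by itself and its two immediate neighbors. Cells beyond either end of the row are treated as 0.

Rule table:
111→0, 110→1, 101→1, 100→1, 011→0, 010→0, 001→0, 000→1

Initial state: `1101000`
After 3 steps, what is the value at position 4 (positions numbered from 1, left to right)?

0110111
0011001
1001100
position 4 holds 1

1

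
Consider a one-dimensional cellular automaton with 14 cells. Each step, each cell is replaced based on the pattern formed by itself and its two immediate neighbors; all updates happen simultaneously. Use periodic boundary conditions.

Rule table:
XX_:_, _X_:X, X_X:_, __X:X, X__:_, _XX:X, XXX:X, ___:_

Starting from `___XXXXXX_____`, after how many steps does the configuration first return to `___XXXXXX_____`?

step 1: __XXXXXX______
step 2: _XXXXXX_______
step 3: XXXXXX________
step 4: XXXXX________X
step 5: XXXX________XX
step 6: XXX________XXX
step 7: XX________XXXX
step 8: X________XXXXX
step 9: ________XXXXXX
step 10: _______XXXXXX_
step 11: ______XXXXXX__
step 12: _____XXXXXX___
step 13: ____XXXXXX____
step 14: ___XXXXXX_____

14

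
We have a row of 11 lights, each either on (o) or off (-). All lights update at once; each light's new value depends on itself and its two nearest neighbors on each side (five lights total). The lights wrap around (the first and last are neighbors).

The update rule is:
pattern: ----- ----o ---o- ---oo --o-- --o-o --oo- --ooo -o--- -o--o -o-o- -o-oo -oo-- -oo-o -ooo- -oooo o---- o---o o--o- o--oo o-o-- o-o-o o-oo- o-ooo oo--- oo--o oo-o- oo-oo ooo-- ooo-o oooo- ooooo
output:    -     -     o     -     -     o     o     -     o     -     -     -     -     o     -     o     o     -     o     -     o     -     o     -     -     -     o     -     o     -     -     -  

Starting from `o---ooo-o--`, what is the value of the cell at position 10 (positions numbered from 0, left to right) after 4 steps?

o

step 1: -o-----oo-o
step 2: -ooo---ooo-
step 3: ---o-----o-
step 4: o-o-oo--o-o
position 10 holds o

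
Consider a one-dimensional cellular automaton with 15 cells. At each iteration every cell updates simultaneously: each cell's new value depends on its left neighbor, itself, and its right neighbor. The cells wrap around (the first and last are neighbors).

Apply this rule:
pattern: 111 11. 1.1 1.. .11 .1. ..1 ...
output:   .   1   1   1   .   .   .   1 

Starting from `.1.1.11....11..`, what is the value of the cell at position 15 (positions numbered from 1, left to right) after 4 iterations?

iteration 1: ..1.1.1111..111
iteration 2: 1..1.1...11...1
iteration 3: 11..1.11..111..
iteration 4: .11..1.11...11.
position 15 holds .

.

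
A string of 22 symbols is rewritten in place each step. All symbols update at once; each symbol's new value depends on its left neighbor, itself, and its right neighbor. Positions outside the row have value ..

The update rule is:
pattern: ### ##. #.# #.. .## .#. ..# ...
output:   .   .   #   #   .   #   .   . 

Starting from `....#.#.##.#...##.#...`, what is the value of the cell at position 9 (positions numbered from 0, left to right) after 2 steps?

.

....####..###....###..
........#....#......#.
position 9 holds .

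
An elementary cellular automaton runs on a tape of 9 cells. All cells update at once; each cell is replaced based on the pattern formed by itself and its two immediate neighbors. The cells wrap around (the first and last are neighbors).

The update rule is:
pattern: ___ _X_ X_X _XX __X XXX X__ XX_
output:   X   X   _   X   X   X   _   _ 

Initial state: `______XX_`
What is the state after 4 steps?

XXXX__XXX

XXXXXXX__
XXXXXX__X
XXXXX__XX
XXXX__XXX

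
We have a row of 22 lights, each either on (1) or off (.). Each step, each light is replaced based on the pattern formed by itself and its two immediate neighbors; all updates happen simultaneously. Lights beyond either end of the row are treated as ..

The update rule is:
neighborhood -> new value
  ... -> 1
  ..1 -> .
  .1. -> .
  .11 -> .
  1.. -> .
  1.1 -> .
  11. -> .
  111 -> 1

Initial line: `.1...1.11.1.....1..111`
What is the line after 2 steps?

step 1: ...1........111.....1.
step 2: 11...111111..1..111...

11...111111..1..111...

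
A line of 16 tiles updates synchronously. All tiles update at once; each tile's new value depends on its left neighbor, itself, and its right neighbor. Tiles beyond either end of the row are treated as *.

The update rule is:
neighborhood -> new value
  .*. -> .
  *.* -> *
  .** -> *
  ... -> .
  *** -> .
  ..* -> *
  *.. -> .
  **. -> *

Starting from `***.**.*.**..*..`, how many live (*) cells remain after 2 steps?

9

..*****.***.*..*
.**...***.**..**
count of *: 9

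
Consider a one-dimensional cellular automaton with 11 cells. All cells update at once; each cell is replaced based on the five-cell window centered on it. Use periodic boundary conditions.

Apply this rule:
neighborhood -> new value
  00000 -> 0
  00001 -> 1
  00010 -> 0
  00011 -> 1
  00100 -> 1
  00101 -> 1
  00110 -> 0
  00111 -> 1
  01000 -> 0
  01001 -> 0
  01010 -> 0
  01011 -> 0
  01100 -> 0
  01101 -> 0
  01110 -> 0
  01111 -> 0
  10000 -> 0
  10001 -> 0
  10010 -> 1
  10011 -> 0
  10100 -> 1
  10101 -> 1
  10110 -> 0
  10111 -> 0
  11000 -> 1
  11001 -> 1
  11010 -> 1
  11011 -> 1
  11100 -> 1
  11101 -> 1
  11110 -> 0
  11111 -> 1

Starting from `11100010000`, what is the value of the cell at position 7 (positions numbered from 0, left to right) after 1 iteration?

0

iteration 1: 10110010011
position 7 holds 0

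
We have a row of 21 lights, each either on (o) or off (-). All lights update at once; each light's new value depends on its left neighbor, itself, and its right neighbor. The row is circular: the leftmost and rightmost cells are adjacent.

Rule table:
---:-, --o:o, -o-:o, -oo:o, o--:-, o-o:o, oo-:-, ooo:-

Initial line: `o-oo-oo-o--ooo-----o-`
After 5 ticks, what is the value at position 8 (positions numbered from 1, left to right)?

ooo-oo-oo-oo------ooo
---oo-oo-oo------oo--
--oo-oo-oo------oo---
-oo-oo-oo------oo----
oo-oo-oo------oo-----
position 8 holds o

o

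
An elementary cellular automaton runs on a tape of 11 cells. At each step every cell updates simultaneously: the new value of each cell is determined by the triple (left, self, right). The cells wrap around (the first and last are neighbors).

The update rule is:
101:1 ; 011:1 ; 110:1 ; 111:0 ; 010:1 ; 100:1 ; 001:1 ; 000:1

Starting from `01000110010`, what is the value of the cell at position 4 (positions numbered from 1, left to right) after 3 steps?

1

11111111111
00000000000
11111111111
position 4 holds 1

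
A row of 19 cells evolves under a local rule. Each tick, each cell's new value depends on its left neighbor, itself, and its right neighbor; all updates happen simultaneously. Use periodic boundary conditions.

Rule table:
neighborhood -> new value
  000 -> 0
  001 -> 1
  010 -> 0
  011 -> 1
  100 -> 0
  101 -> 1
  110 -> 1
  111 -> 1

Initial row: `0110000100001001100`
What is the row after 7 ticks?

1111010011111111111

1110001000010011100
1110010000100111101
1110100001001111111
1111000010011111111
1111000100111111111
1111001001111111111
1111010011111111111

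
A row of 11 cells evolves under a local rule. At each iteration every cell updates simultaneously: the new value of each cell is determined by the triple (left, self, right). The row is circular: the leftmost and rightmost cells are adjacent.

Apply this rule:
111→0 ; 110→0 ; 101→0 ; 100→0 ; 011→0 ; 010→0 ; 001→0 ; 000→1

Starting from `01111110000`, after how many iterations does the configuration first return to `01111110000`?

iteration 1: 00000000111
iteration 2: 01111110000

2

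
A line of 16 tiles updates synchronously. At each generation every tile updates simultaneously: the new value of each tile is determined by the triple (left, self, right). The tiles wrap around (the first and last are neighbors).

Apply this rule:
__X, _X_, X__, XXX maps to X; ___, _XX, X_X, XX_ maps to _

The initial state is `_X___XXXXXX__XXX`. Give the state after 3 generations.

_X_XXXX__X___X_X

_XX_X_XXXX_XX_X_
X___X__XX_____XX
_X_XXXX__X___X_X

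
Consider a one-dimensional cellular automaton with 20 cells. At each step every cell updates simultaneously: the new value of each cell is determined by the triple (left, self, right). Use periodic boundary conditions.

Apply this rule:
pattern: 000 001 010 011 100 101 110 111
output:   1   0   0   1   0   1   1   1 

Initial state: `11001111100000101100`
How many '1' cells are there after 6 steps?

14

step 1: 11001111101110011100
step 2: 11001111111110011100
step 3: 11001111111110011100  (fixed point — unchanged through step 6)
count of 1: 14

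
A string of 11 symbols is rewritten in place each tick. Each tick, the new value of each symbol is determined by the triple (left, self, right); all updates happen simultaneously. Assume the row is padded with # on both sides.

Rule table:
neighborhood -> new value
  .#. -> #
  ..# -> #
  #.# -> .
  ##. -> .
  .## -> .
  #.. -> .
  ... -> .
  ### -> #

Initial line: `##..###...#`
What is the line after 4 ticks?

#..#.#...#.
..##.#..##.
.#...#.#...
.#..##.#..#

.#..##.#..#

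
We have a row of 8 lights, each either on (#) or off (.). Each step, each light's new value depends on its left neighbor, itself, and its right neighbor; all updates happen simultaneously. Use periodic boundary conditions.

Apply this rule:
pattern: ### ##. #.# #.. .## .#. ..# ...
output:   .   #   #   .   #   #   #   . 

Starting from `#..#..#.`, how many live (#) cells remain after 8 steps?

5

step 1: #.##.###
step 2: ######..
step 3: #....#.#
step 4: #...####
step 5: #..##...
step 6: #.###..#
step 7: ###.#.##
step 8: ..#####.
count of #: 5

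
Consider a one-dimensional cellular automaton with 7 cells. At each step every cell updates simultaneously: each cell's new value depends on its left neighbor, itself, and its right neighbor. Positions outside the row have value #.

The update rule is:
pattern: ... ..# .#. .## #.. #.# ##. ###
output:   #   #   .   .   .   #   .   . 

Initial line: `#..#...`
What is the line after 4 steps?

..#..#.

..#..##
.#..#..
#..#..#
..#..#.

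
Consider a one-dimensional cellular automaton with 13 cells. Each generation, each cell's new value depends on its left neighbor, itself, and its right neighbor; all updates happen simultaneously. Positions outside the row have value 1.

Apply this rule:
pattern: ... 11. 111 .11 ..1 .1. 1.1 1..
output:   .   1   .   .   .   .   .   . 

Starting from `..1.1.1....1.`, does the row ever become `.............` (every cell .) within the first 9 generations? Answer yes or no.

.............
all cells are . at generation 1

yes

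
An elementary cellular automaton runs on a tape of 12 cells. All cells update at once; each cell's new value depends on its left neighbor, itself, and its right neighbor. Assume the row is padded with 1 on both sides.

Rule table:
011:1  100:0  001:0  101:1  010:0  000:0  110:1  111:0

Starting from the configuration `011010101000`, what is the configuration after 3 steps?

step 1: 111101010000
step 2: 000110100000
step 3: 000111000000

000111000000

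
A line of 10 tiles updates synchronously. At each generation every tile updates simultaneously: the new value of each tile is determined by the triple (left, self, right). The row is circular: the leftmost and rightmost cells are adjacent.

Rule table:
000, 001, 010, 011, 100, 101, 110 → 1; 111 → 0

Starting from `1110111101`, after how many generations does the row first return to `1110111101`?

2

0011100111
1110111101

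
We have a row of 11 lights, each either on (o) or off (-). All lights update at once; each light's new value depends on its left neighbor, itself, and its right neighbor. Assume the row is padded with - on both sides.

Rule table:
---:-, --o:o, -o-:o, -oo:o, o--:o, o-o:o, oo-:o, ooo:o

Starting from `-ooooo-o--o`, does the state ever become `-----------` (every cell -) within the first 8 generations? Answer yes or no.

generation 1: ooooooooooo
generation 2: ooooooooooo  (fixed point — unchanged through generation 8)
generation 8 is ooooooooooo, still not uniform -

no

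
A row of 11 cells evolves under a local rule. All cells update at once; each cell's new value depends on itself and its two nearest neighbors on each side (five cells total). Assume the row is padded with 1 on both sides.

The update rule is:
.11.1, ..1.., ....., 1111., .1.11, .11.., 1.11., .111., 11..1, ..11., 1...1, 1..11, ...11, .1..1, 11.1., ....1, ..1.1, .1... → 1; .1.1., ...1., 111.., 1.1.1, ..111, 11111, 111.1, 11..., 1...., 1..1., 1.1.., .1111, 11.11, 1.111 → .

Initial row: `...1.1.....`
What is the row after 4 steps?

step 1: .1.1..1.111
step 2: 1...1.11...
step 3: ..1.1111.11
step 4: 1.11..1....

1.11..1....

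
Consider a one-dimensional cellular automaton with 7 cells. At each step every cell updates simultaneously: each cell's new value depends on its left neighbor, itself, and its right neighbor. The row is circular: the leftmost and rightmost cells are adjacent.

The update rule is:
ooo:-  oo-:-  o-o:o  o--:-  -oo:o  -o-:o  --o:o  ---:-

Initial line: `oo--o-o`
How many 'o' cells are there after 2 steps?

2

step 1: ---oooo
step 2: --oo---
count of o: 2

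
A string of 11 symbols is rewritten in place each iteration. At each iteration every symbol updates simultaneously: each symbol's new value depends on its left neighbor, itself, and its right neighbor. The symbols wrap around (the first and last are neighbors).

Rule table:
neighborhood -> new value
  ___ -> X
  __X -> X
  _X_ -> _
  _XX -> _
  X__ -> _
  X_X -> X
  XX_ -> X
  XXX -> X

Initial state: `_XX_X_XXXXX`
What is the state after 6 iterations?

_XXXXX_XX_X

X_XX_X_XXXX
XX_XX_X_XXX
XXX_XX_X_XX
XXXX_XX_X_X
XXXXX_XX_X_
_XXXXX_XX_X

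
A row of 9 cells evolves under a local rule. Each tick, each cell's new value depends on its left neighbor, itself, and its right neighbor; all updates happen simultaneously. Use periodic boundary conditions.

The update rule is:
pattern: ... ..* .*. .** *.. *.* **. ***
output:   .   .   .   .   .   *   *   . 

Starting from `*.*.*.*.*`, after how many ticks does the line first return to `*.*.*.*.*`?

9

**.*.*.*.
.**.*.*.*
*.**.*.*.
.*.**.*.*
*.*.**.*.
.*.*.**.*
*.*.*.**.
.*.*.*.**
*.*.*.*.*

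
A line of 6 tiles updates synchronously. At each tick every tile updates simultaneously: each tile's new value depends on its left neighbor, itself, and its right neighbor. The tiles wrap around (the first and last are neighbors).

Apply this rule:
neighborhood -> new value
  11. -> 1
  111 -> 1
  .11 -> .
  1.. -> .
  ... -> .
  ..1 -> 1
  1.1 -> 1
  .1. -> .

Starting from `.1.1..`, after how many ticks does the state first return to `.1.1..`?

6

1.1...
.1...1
1...1.
...1.1
..1.1.
.1.1..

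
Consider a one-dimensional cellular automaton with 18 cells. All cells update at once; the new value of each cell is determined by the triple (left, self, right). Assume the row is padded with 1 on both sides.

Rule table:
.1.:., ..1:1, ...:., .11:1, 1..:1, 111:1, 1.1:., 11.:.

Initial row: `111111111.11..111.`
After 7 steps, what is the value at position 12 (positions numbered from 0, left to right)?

11111111..1.1111..
1111111.11..111.11
111111..1.1111..11
11111.11..111.1111
1111..1.1111..1111
111.11..111.111111
11..1.1111..111111
position 12 holds 1

1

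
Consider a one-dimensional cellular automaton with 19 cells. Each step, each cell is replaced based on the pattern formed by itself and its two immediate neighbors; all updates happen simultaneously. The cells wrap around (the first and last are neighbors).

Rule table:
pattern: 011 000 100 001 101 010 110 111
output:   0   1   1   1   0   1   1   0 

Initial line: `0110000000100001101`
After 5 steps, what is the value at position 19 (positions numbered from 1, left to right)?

0011111111111110101
1100000000000010101
0111111111111110100
1000000000000010111
1111111111111110000
position 19 holds 0

0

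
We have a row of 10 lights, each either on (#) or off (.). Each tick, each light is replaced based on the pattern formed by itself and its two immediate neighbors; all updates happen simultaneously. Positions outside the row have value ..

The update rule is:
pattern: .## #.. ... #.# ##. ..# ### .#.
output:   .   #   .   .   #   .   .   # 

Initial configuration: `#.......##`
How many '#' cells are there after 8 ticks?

##.......#
.##......#
..##.....#
...##....#
....##...#
.....##..#
......##.#
.......#.#
count of #: 2

2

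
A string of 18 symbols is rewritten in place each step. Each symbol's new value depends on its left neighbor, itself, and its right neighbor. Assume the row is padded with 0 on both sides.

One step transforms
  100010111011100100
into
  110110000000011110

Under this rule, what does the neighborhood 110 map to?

At position 8 the neighborhood is 110; the next row has 0 there.

0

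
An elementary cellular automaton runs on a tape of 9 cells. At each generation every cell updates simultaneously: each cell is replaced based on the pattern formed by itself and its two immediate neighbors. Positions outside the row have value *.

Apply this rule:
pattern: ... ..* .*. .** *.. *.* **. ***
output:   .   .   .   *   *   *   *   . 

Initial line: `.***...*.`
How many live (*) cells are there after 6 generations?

3

**.**...*
.*****..*
**...**.*
.**..****
****.*...
...**.*..
count of *: 3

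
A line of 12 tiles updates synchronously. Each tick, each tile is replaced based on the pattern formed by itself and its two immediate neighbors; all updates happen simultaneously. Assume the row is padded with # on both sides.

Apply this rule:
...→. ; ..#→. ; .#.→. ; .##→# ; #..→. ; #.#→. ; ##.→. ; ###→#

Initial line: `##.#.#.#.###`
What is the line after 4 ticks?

.........###

#........###
.........###
.........###  (fixed point — unchanged through tick 4)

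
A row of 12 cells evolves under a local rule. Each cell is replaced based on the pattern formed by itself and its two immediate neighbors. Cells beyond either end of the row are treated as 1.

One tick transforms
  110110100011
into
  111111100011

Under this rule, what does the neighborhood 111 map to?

1

At position 0 the neighborhood is 111; the next row has 1 there.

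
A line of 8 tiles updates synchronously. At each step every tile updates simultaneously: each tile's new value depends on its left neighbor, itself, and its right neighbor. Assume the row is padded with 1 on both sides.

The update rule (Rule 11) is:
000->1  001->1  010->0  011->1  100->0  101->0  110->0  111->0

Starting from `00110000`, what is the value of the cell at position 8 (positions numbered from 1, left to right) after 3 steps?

1

01100111
01001100
00011001
position 8 holds 1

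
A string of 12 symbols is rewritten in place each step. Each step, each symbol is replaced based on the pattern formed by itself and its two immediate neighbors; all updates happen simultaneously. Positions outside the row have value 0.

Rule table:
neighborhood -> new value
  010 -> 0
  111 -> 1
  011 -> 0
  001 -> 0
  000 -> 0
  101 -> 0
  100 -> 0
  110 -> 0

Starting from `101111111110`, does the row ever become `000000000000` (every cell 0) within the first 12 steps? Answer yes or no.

000111111100
000011111000
000001110000
000000100000
000000000000
all cells are 0 at step 5

yes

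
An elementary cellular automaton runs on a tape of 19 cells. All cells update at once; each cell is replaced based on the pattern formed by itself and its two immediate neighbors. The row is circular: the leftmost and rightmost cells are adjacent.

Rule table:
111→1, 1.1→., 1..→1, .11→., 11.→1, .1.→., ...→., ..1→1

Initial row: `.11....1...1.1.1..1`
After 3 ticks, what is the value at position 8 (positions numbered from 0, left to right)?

tick 1: ..11..1.1.1.....11.
tick 2: .1.111.....1...1.11
tick 3: ....111...1.1.1...1
position 8 holds .

.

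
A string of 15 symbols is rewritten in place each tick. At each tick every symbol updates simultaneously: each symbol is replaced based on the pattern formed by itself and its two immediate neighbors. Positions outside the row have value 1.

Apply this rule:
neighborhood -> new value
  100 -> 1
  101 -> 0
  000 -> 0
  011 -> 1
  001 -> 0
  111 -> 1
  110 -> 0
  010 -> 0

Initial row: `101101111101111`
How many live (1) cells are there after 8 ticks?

tick 1: 001001111001111
tick 2: 100101110101111
tick 3: 010001100001111
tick 4: 001001010001111
tick 5: 100100001001111
tick 6: 010010000101111
tick 7: 001001000001111
tick 8: 100100100001111
count of 1: 7

7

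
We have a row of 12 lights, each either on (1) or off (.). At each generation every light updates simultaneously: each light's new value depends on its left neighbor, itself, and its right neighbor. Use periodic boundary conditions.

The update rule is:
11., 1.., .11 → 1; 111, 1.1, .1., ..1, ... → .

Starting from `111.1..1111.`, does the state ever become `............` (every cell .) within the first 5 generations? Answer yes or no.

1.1..1.1..1.
...1....1...
....1....1..
.....1....1.
......1....1
generation 5 is ......1....1, still not uniform .

no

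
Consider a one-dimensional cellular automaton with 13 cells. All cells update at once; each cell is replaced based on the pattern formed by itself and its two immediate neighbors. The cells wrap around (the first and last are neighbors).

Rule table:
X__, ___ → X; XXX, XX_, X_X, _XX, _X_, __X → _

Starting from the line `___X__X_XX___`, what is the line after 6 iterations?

X__XXXX______

iteration 1: XX__X_____XXX
iteration 2: __X__XXXX____
iteration 3: X__X_____XXXX
iteration 4: _X__XXXX_____
iteration 5: __X_____XXXXX
iteration 6: X__XXXX______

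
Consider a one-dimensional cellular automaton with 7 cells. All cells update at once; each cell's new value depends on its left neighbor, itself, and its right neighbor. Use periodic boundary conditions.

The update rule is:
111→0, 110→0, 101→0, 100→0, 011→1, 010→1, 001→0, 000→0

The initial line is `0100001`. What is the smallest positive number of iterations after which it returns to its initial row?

0100001

1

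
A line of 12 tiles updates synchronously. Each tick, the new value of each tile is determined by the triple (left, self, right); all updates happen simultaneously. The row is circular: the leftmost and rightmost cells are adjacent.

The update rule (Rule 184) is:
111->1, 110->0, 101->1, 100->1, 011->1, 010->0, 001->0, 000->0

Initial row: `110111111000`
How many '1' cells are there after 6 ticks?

8

tick 1: 101111110100
tick 2: 011111101010
tick 3: 011111010101
tick 4: 111110101010
tick 5: 111101010101
tick 6: 111010101011
count of 1: 8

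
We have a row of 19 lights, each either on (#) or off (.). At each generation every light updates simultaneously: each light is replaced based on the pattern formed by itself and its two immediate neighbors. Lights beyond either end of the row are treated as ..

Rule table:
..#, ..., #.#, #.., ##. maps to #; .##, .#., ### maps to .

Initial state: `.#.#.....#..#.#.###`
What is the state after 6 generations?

.#.#..##.##.##.##.#

generation 1: #.#.#####.##.#.#..#
generation 2: .#.#....##.##.#.##.
generation 3: #.#.####.##.##.#.##
generation 4: .#.#...##.##.##.#.#
generation 5: #.#.###.##.##.##.#.
generation 6: .#.#..##.##.##.##.#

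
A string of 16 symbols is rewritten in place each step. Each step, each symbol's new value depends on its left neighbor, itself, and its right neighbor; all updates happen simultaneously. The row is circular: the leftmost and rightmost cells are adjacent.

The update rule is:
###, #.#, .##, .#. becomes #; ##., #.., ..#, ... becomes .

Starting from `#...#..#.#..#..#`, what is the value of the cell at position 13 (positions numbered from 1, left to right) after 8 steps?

#

....#..###..#..#
....#..##...#..#
....#..#....#..#
....#..#....#..#  (fixed point — unchanged through step 8)
position 13 holds #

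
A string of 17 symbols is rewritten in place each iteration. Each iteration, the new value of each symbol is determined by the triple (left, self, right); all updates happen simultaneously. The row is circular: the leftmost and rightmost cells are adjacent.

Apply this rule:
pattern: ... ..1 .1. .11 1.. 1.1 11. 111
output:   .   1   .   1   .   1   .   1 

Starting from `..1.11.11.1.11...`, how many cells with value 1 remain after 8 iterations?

iteration 1: .1.11.11.1.11....
iteration 2: 1.11.11.1.11.....
iteration 3: .11.11.1.11.....1
iteration 4: 11.11.1.11.....1.
iteration 5: 1.11.1.11.....1.1
iteration 6: .11.1.11.....1.11
iteration 7: 11.1.11.....1.11.
iteration 8: 1.1.11.....1.11.1
count of 1: 8

8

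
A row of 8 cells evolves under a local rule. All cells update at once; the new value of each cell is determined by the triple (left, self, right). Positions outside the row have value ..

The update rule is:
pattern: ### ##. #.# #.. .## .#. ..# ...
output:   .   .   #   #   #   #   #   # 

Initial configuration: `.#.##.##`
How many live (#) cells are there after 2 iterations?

####.##.
#...##.#
count of #: 4

4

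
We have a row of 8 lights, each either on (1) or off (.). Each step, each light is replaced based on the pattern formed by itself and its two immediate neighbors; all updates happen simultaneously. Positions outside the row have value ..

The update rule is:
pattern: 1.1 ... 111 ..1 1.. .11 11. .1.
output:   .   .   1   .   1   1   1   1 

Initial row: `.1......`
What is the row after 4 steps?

step 1: .11.....
step 2: .111....
step 3: .1111...
step 4: .11111..

.11111..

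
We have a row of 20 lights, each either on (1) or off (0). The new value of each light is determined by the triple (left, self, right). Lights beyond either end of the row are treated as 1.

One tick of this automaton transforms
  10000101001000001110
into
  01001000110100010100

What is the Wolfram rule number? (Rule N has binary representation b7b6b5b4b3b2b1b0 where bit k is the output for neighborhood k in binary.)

position 17: 111 → 1  (bit 7 = 1)
position 0: 110 → 0  (bit 6 = 0)
position 6: 101 → 0  (bit 5 = 0)
position 1: 100 → 1  (bit 4 = 1)
position 16: 011 → 0  (bit 3 = 0)
position 5: 010 → 0  (bit 2 = 0)
position 4: 001 → 1  (bit 1 = 1)
position 2: 000 → 0  (bit 0 = 0)
bits b7..b0 = 10010010 = 146

146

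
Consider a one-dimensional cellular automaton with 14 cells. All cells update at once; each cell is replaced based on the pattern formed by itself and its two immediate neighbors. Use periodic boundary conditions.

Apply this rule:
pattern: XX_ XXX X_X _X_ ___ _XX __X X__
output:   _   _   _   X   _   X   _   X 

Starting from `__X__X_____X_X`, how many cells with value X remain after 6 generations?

6

X_XX_XX____X_X
__X__X_X___X_X
X_XX_X_XX__X_X
__X__X_X_X_X_X
X_XX_X_X_X_X_X
__X__X_X_X_X_X
count of X: 6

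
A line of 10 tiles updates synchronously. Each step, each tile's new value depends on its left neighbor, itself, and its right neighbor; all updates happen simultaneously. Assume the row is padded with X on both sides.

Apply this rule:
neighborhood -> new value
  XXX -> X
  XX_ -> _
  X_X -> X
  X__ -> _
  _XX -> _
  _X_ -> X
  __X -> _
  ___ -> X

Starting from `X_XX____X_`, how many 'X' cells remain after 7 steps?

5

_X___XX_XX
XX_X___X_X
X_XX_X_XX_
_X__XXX__X
XX___X____
X__X_X_XX_
___XXXX__X
count of X: 5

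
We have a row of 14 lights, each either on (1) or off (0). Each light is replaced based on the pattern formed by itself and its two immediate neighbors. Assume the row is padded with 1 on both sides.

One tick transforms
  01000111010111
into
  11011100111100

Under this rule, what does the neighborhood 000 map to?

1

At position 3 the neighborhood is 000; the next row has 1 there.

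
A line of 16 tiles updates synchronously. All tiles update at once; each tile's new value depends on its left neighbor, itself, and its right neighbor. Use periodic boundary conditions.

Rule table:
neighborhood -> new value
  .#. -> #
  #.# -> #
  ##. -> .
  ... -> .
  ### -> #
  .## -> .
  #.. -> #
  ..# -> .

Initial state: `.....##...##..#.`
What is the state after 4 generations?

..#......##...##

.......#....#.##
#......##...##..
##.......#....#.
..#......##...##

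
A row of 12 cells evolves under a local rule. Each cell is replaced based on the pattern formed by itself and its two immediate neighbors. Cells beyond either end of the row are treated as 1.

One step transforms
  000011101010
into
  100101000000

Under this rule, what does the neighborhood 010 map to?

0

At position 8 the neighborhood is 010; the next row has 0 there.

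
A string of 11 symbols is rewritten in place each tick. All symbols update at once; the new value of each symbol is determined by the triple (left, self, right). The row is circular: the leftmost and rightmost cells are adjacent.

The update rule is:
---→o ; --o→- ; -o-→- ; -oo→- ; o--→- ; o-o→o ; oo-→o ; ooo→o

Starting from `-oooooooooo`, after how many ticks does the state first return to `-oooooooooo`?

11

o-ooooooooo
oo-oooooooo
ooo-ooooooo
oooo-oooooo
ooooo-ooooo
oooooo-oooo
ooooooo-ooo
oooooooo-oo
ooooooooo-o
oooooooooo-
-oooooooooo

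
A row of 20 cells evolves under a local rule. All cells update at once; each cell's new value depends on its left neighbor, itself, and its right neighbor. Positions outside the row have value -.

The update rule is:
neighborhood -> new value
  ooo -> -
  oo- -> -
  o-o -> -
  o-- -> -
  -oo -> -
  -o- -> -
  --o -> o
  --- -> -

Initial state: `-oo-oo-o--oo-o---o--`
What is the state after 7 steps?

---o------o---------

o--------o------o---
--------o------o----
-------o------o-----
------o------o------
-----o------o-------
----o------o--------
---o------o---------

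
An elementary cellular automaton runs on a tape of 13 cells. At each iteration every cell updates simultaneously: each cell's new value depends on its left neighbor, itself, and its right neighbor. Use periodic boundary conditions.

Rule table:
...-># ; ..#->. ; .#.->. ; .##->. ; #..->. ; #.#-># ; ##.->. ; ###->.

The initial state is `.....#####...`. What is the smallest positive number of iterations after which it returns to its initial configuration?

2

####.......##
.....#####...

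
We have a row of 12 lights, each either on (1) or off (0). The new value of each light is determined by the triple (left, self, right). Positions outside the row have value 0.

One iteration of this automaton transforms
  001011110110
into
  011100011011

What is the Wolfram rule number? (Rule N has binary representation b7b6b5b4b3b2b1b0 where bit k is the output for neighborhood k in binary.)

118

position 5: 111 → 0  (bit 7 = 0)
position 7: 110 → 1  (bit 6 = 1)
position 3: 101 → 1  (bit 5 = 1)
position 11: 100 → 1  (bit 4 = 1)
position 4: 011 → 0  (bit 3 = 0)
position 2: 010 → 1  (bit 2 = 1)
position 1: 001 → 1  (bit 1 = 1)
position 0: 000 → 0  (bit 0 = 0)
bits b7..b0 = 01110110 = 118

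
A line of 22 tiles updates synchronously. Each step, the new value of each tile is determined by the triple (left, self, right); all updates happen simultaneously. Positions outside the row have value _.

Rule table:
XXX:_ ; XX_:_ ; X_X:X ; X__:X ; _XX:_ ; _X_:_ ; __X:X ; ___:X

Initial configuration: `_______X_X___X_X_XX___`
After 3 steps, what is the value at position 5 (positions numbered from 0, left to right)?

X

XXXXXXX_X_XXX_X_X__XXX
_______X_X___X_X_XX___  (repeats step 0; period 2)
step 3: XXXXXXX_X_XXX_X_X__XXX
position 5 holds X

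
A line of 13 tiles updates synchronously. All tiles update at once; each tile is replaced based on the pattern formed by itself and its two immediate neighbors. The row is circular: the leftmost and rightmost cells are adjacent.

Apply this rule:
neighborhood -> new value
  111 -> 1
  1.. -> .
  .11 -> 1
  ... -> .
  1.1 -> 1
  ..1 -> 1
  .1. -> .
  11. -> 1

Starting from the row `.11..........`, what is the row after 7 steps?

111..........
111.........1
111........11
111.......111
111......1111
111.....11111
111....111111

111....111111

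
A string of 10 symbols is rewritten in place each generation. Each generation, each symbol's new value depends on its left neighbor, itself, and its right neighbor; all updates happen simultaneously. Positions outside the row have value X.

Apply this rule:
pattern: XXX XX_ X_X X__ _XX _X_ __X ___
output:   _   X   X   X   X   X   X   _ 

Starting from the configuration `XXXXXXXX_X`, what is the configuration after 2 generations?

_______XXX
X_____XX__

X_____XX__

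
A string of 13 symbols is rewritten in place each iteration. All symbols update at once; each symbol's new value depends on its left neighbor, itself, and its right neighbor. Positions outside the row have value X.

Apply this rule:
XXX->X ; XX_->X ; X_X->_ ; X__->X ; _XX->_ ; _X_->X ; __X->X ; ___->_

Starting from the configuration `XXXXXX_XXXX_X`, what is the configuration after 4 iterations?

XXXXXXXXXX_XX

iteration 1: XXXXXX__XXX__
iteration 2: XXXXXXXX_XXXX
iteration 3: XXXXXXXX__XXX
iteration 4: XXXXXXXXXX_XX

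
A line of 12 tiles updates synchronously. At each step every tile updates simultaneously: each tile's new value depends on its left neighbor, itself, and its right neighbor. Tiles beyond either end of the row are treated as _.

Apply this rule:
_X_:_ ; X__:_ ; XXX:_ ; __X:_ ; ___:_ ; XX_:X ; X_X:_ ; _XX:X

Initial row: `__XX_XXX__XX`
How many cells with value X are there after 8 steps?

__XX_X_X__XX
__XX______XX
__XX______XX  (fixed point — unchanged through step 8)
count of X: 4

4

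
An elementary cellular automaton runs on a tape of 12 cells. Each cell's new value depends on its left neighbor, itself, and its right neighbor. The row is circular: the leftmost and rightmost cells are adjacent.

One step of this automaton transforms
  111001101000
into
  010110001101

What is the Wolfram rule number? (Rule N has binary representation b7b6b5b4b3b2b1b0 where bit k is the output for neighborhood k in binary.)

150

position 1: 111 → 1  (bit 7 = 1)
position 2: 110 → 0  (bit 6 = 0)
position 7: 101 → 0  (bit 5 = 0)
position 3: 100 → 1  (bit 4 = 1)
position 0: 011 → 0  (bit 3 = 0)
position 8: 010 → 1  (bit 2 = 1)
position 4: 001 → 1  (bit 1 = 1)
position 10: 000 → 0  (bit 0 = 0)
bits b7..b0 = 10010110 = 150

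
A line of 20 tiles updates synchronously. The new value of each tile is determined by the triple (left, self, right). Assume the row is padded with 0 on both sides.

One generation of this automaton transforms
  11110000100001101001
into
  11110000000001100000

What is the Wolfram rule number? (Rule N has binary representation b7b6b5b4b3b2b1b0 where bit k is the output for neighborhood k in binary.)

position 1: 111 → 1  (bit 7 = 1)
position 3: 110 → 1  (bit 6 = 1)
position 15: 101 → 0  (bit 5 = 0)
position 4: 100 → 0  (bit 4 = 0)
position 0: 011 → 1  (bit 3 = 1)
position 8: 010 → 0  (bit 2 = 0)
position 7: 001 → 0  (bit 1 = 0)
position 5: 000 → 0  (bit 0 = 0)
bits b7..b0 = 11001000 = 200

200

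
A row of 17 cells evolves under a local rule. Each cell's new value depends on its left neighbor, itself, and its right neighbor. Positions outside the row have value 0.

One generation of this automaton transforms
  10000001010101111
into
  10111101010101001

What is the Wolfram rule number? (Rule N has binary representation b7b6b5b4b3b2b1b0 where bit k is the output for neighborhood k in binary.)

77

position 14: 111 → 0  (bit 7 = 0)
position 16: 110 → 1  (bit 6 = 1)
position 8: 101 → 0  (bit 5 = 0)
position 1: 100 → 0  (bit 4 = 0)
position 13: 011 → 1  (bit 3 = 1)
position 0: 010 → 1  (bit 2 = 1)
position 6: 001 → 0  (bit 1 = 0)
position 2: 000 → 1  (bit 0 = 1)
bits b7..b0 = 01001101 = 77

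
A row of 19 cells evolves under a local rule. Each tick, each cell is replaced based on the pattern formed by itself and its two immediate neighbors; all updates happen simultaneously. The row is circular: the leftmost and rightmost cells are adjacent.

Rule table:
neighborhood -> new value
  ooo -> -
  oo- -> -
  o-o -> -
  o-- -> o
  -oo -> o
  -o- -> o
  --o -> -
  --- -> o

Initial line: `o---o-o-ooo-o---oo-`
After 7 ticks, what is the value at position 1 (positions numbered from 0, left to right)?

ooo-o-o-o---ooo-o--
o---o-o-ooo-o---oo-  (repeats tick 0; period 2)
tick 7: ooo-o-o-o---ooo-o--
position 1 holds o

o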